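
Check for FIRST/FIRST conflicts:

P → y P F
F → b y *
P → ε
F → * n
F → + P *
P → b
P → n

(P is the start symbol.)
No FIRST/FIRST conflicts.

Productions for P:
  P → y P F: FIRST = { 'y' }
  P → ε: FIRST = { ε }
  P → b: FIRST = { 'b' }
  P → n: FIRST = { 'n' }
Productions for F:
  F → b y *: FIRST = { 'b' }
  F → * n: FIRST = { '*' }
  F → + P *: FIRST = { '+' }

All alternatives of each non-terminal have pairwise disjoint FIRST sets.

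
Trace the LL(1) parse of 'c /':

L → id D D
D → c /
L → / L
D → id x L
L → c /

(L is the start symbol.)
LL(1) parsing maintains a stack (initially the start symbol over $) and the input. At each step: if the stack top is a terminal, match it against the current input token; if it is a non-terminal N, replace it with the RHS of M[N, lookahead] (the unique production whose predict set contains the lookahead).

Stack is shown with the top on the left.

Stack  Input  Action
--------------------
L $    c / $  output L → c /
c / $  c / $  match 'c'
/ $    / $    match '/'
$      $      accept

The string is accepted.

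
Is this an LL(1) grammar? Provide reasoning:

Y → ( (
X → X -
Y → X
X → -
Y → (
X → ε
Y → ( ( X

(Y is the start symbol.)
A grammar is LL(1) if for each non-terminal N with multiple productions, the predict sets of those productions are pairwise disjoint, where PREDICT(N → α) = (FIRST(α) \ {ε}) ∪ (FOLLOW(N) if α ⇒* ε).

Relevant sets:
  FIRST(X) = { '-', ε }
  FOLLOW(Y) = { $ }
  FOLLOW(X) = { $, '-' }

For Y:
  PREDICT(Y → '(' '(') = { '(' }
  PREDICT(Y → X) = { $, '-' }
  PREDICT(Y → '(') = { '(' }
  PREDICT(Y → '(' '(' X) = { '(' }
For X:
  PREDICT(X → X '-') = { '-' }
  PREDICT(X → '-') = { '-' }
  PREDICT(X → ε) = { $, '-' }

Conflict found: Predict set conflict for Y: { '(' }
The grammar is NOT LL(1).

Answer: No. Predict set conflict for Y: { '(' }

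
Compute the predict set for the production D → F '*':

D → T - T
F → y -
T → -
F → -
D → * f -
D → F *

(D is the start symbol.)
PREDICT(D → F '*') = (FIRST(RHS) \ {ε}) ∪ (FOLLOW(D) if ε ∈ FIRST(RHS), i.e. RHS ⇒* ε)
FIRST(F) = { '-', 'y' }
FIRST(F '*') = { '-', 'y' }
ε ∉ FIRST(F '*'), so FOLLOW(D) is not added.
PREDICT(D → F '*') = { '-', 'y' }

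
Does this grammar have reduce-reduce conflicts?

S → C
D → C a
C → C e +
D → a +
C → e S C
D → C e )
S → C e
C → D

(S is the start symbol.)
No reduce-reduce conflicts

Augment with S' → S and build the canonical LR(0) collection (I0 = CLOSURE({[S' → . S]}), then GOTO on every symbol after a dot until no new states appear). It has 14 states:
  I0: { [C → . C e +], [C → . D], [C → . e S C], [D → . C a], [D → . C e )], [D → . a +], [S → . C e], [S → . C], [S' → . S] }  — shift
  I1: { [C → C . e +], [D → C . a], [D → C . e )], [S → C . e], [S → C .] }  — shift, reduce
  I2: { [C → D .] }  — reduce
  I3: { [S' → S .] }  — accept
  I4: { [D → a . +] }  — shift
  I5: { [C → . C e +], [C → . D], [C → . e S C], [C → e . S C], [D → . C a], [D → . C e )], [D → . a +], [S → . C e], [S → . C] }  — shift
  I6: { [C → . C e +], [C → . D], [C → . e S C], [C → e S . C], [D → . C a], [D → . C e )], [D → . a +] }  — shift
  I7: { [C → C . e +], [C → e S C .], [D → C . a], [D → C . e )] }  — shift, reduce
  I8: { [D → C a .] }  — reduce
  I9: { [C → C e . +], [D → C e . )] }  — shift
  I10: { [D → C e ) .] }  — reduce
  I11: { [C → C e + .] }  — reduce
  I12: { [D → a + .] }  — reduce
  I13: { [C → C e . +], [D → C e . )], [S → C e .] }  — shift, reduce

No state contains more than one complete item.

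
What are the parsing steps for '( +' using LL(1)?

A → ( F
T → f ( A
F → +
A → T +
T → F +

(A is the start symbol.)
LL(1) parsing maintains a stack (initially the start symbol over $) and the input. At each step: if the stack top is a terminal, match it against the current input token; if it is a non-terminal N, replace it with the RHS of M[N, lookahead] (the unique production whose predict set contains the lookahead).

Stack is shown with the top on the left.

Stack  Input  Action
--------------------
A $    ( + $  output A → ( F
( F $  ( + $  match '('
F $    + $    output F → +
+ $    + $    match '+'
$      $      accept

The string is accepted.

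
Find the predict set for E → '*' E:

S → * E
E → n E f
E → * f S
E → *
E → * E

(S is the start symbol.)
PREDICT(E → '*' E) = (FIRST(RHS) \ {ε}) ∪ (FOLLOW(E) if ε ∈ FIRST(RHS), i.e. RHS ⇒* ε)
FIRST('*' E) = { '*' }
ε ∉ FIRST('*' E), so FOLLOW(E) is not added.
PREDICT(E → '*' E) = { '*' }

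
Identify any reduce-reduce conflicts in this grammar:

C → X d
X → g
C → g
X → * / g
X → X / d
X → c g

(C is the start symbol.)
Yes — I5: [C → g .] vs [X → g .]

A reduce-reduce conflict occurs when an LR(0) state has two complete items [A → α .] and [B → β .] — both call for a reduction, and with no lookahead the parser cannot choose between them.

Augment with C' → C and build the canonical LR(0) collection (I0 = CLOSURE({[C' → . C]}), then GOTO on every symbol after a dot until no new states appear). It has 12 states:
  I0: { [C → . X d], [C → . g], [C' → . C], [X → . * / g], [X → . X / d], [X → . c g], [X → . g] }  — shift
  I1: { [X → * . / g] }  — shift
  I2: { [C' → C .] }  — accept
  I3: { [C → X . d], [X → X . / d] }  — shift
  I4: { [X → c . g] }  — shift
  I5: { [C → g .], [X → g .] }  — 2 reduces
  I6: { [X → c g .] }  — reduce
  I7: { [X → X / . d] }  — shift
  I8: { [C → X d .] }  — reduce
  I9: { [X → X / d .] }  — reduce
  I10: { [X → * / . g] }  — shift
  I11: { [X → * / g .] }  — reduce

I5 contains complete items [C → g .], [X → g .] — reduce-reduce conflict.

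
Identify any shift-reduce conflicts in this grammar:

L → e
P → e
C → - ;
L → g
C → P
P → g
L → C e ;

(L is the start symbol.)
No shift-reduce conflicts

A shift-reduce conflict occurs when an LR(0) state has both:
  - a complete (reduce) item [A → α .] (dot at the end), and
  - a shift item [B → β . c γ] (dot before a terminal).

Augment with L' → L and build the canonical LR(0) collection (I0 = CLOSURE({[L' → . L]}), then GOTO on every symbol after a dot until no new states appear). It has 10 states:
  I0: { [C → . - ;], [C → . P], [L → . C e ;], [L → . e], [L → . g], [L' → . L], [P → . e], [P → . g] }  — shift
  I1: { [C → - . ;] }  — shift
  I2: { [L → C . e ;] }  — shift
  I3: { [L' → L .] }  — accept
  I4: { [C → P .] }  — reduce
  I5: { [L → e .], [P → e .] }  — 2 reduces
  I6: { [L → g .], [P → g .] }  — 2 reduces
  I7: { [L → C e . ;] }  — shift
  I8: { [L → C e ; .] }  — reduce
  I9: { [C → - ; .] }  — reduce

No state contains both a complete item and a shift item.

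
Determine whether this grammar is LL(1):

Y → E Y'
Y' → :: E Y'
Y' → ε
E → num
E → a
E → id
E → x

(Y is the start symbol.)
A grammar is LL(1) if for each non-terminal N with multiple productions, the predict sets of those productions are pairwise disjoint, where PREDICT(N → α) = (FIRST(α) \ {ε}) ∪ (FOLLOW(N) if α ⇒* ε).

Relevant sets:
  FOLLOW(Y') = { $ }

For Y':
  PREDICT(Y' → :: E Y') = { '::' }
  PREDICT(Y' → ε) = { $ }
For E:
  PREDICT(E → num) = { 'num' }
  PREDICT(E → a) = { 'a' }
  PREDICT(E → id) = { 'id' }
  PREDICT(E → x) = { 'x' }
Y has a single production, so nothing to check there.

All predict sets are disjoint. The grammar IS LL(1).

Answer: Yes, the grammar is LL(1).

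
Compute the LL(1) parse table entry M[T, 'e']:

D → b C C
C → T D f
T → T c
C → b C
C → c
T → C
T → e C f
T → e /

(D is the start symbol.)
T → T c, T → C, T → e C f, T → e /

To find M[T, 'e'], we find productions for T where 'e' is in the predict set (PREDICT(N → α) = (FIRST(α) \ {ε}) ∪ (FOLLOW(N) if α ⇒* ε)).

Relevant sets:
  FIRST(T) = { 'b', 'c', 'e' }
  FIRST(C) = { 'b', 'c', 'e' }

T → T c: PREDICT = { 'b', 'c', 'e' }
  'e' is in predict set, so this production goes in M[T, 'e']
T → C: PREDICT = { 'b', 'c', 'e' }
  'e' is in predict set, so this production goes in M[T, 'e']
T → e C f: PREDICT = { 'e' }
  'e' is in predict set, so this production goes in M[T, 'e']
T → e /: PREDICT = { 'e' }
  'e' is in predict set, so this production goes in M[T, 'e']

M[T, 'e'] = T → T c, T → C, T → e C f, T → e /  (a multiply-defined cell — the grammar is not LL(1))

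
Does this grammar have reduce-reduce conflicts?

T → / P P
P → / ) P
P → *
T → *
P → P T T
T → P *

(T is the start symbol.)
Yes — I1: [P → * .] vs [T → * .]; I5: [P → * .] vs [T → * .]

Augment with T' → T and build the canonical LR(0) collection (I0 = CLOSURE({[T' → . T]}), then GOTO on every symbol after a dot until no new states appear). It has 14 states:
  I0: { [P → . *], [P → . / ) P], [P → . P T T], [T → . *], [T → . / P P], [T → . P *], [T' → . T] }  — shift
  I1: { [P → * .], [T → * .] }  — 2 reduces
  I2: { [P → . *], [P → . / ) P], [P → . P T T], [P → / . ) P], [T → / . P P] }  — shift
  I3: { [P → . *], [P → . / ) P], [P → . P T T], [P → P . T T], [T → . *], [T → . / P P], [T → . P *], [T → P . *] }  — shift
  I4: { [T' → T .] }  — accept
  I5: { [P → * .], [T → * .], [T → P * .] }  — 3 reduces
  I6: { [P → . *], [P → . / ) P], [P → . P T T], [P → P T . T], [T → . *], [T → . / P P], [T → . P *] }  — shift
  I7: { [P → P T T .] }  — reduce
  I8: { [P → . *], [P → . / ) P], [P → . P T T], [P → / ) . P] }  — shift
  I9: { [P → * .] }  — reduce
  I10: { [P → / . ) P] }  — shift
  I11: { [P → . *], [P → . / ) P], [P → . P T T], [P → P . T T], [T → . *], [T → . / P P], [T → . P *], [T → / P . P] }  — shift
  I12: { [P → . *], [P → . / ) P], [P → . P T T], [P → P . T T], [T → . *], [T → . / P P], [T → . P *], [T → / P P .], [T → P . *] }  — shift, reduce
  I13: { [P → . *], [P → . / ) P], [P → . P T T], [P → / ) P .], [P → P . T T], [T → . *], [T → . / P P], [T → . P *] }  — shift, reduce

I1 contains complete items [P → * .], [T → * .] — reduce-reduce conflict.
I5 contains complete items [P → * .], [T → * .], [T → P * .] — reduce-reduce conflict.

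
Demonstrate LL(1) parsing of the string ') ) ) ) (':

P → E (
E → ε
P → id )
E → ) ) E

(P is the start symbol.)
Stack is shown with the top on the left.

Stack      Input        Action
------------------------------
P $        ) ) ) ) ( $  output P → E (
E ( $      ) ) ) ) ( $  output E → ) ) E
) ) E ( $  ) ) ) ) ( $  match ')'
) E ( $    ) ) ) ( $    match ')'
E ( $      ) ) ( $      output E → ) ) E
) ) E ( $  ) ) ( $      match ')'
) E ( $    ) ( $        match ')'
E ( $      ( $          output E → ε
( $        ( $          match '('
$          $            accept

The string is accepted.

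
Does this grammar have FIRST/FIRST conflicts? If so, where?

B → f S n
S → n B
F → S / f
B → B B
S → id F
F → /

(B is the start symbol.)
Yes. B → f S n / B → B B on { 'f' }

A FIRST/FIRST conflict occurs when two productions N → α and N → β for the same non-terminal have FIRST(α) ∩ FIRST(β) ≠ ∅ (with ε ∈ FIRST of a nullable right-hand side, so two nullable alternatives also conflict).

FIRST sets of the non-terminals at (or reachable through a nullable prefix from) the front of some alternative:
  FIRST(B) = { 'f' }
  FIRST(S) = { 'id', 'n' }

Productions for B:
  B → f S n: FIRST = { 'f' }
  B → B B: FIRST = { 'f' }
Productions for S:
  S → n B: FIRST = { 'n' }
  S → id F: FIRST = { 'id' }
Productions for F:
  F → S / f: FIRST = { 'id', 'n' }
  F → /: FIRST = { '/' }

Conflict for B: B → f S n and B → B B
  Overlap: { 'f' }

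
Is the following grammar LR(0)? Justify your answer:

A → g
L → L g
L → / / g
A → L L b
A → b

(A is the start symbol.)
Yes, the grammar is LR(0)

Augment with A' → A and build the canonical LR(0) collection (I0 = CLOSURE({[A' → . A]}), then GOTO on every symbol after a dot until no new states appear). It has 11 states:
  I0: { [A → . L L b], [A → . b], [A → . g], [A' → . A], [L → . / / g], [L → . L g] }  — shift
  I1: { [L → / . / g] }  — shift
  I2: { [A' → A .] }  — accept
  I3: { [A → L . L b], [L → . / / g], [L → . L g], [L → L . g] }  — shift
  I4: { [A → b .] }  — reduce
  I5: { [A → g .] }  — reduce
  I6: { [A → L L . b], [L → L . g] }  — shift
  I7: { [L → L g .] }  — reduce
  I8: { [A → L L b .] }  — reduce
  I9: { [L → / / . g] }  — shift
  I10: { [L → / / g .] }  — reduce

Every state is either a pure shift/goto state or contains exactly one complete item and nothing to shift — no conflicts. The grammar is LR(0).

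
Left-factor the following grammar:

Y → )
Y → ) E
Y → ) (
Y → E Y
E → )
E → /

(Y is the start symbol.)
Y → ) Y'
Y' → ε
Y' → E
Y' → (
Y → E Y
E → )
E → /

Left-factoring transforms A → αβ₁ | αβ₂ into A → αA' and A' → β₁ | β₂
(α is the longest common prefix among the alternatives). Repeat until
no nonterminal has two alternatives with a common prefix.

Round 1: Y has alternatives sharing prefix ')'. Introduce Y': Y → ) Y'
  Add: Y' → ε
  Add: Y' → E
  Add: Y' → (

No remaining common prefixes — done.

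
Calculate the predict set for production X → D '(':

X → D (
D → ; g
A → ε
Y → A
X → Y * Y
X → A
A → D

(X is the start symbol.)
{ ';' }

PREDICT(X → D '(') = (FIRST(RHS) \ {ε}) ∪ (FOLLOW(X) if ε ∈ FIRST(RHS), i.e. RHS ⇒* ε)
FIRST(D) = { ';' }
FIRST(D '(') = { ';' }
ε ∉ FIRST(D '('), so FOLLOW(X) is not added.
PREDICT(X → D '(') = { ';' }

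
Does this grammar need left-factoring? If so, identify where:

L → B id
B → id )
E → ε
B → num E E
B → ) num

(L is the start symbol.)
Left-factoring is needed when two productions for the same non-terminal
share a common prefix on the right-hand side.

Productions for B:
  B → id )
  B → num E E
  B → ) num

No common prefixes found.

Answer: No, left-factoring is not needed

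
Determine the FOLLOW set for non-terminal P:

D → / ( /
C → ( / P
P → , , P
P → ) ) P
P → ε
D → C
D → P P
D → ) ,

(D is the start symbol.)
To compute FOLLOW(P), find every occurrence of P on a right-hand side N → α P β: add FIRST(β) \ {ε}, and if β is empty or nullable also add FOLLOW(N). Iterate to a fixed point.

In C → ( / P: P is at the end, add FOLLOW(C)
In P → , , P: P is at the end; this adds FOLLOW(P) to itself — nothing new
In P → ) ) P: P is at the end; this adds FOLLOW(P) to itself — nothing new
In D → P P: P is followed by P, add FIRST(P) \ {ε} = { ')', ',' }
  P is nullable, so also add FOLLOW(D)
In D → P P: P is at the end, add FOLLOW(D)

The FOLLOW sets referred to above (computed the same way, to a fixed point):
  FOLLOW(C) = { $ }
  FOLLOW(D) = { $ }

Taking the union: FOLLOW(P) = { $, ')', ',' }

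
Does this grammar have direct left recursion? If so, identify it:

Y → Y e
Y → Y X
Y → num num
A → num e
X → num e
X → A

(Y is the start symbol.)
Direct left recursion occurs when N → N α for some non-terminal N (the right-hand side begins with the left-hand side itself).

Y → Y e: LEFT RECURSIVE (starts with Y)
Y → Y X: LEFT RECURSIVE (starts with Y)
Y → num num: starts with num
A → num e: starts with num
X → num e: starts with num
X → A: starts with A

The grammar has direct left recursion on: Y.

Answer: Yes, Y is left-recursive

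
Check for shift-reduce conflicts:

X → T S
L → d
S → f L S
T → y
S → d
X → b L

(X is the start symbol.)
No shift-reduce conflicts

A shift-reduce conflict occurs when an LR(0) state has both:
  - a complete (reduce) item [A → α .] (dot at the end), and
  - a shift item [B → β . c γ] (dot before a terminal).

Augment with X' → X and build the canonical LR(0) collection (I0 = CLOSURE({[X' → . X]}), then GOTO on every symbol after a dot until no new states appear). It has 12 states:
  I0: { [T → . y], [X → . T S], [X → . b L], [X' → . X] }  — shift
  I1: { [S → . d], [S → . f L S], [X → T . S] }  — shift
  I2: { [X' → X .] }  — accept
  I3: { [L → . d], [X → b . L] }  — shift
  I4: { [T → y .] }  — reduce
  I5: { [X → b L .] }  — reduce
  I6: { [L → d .] }  — reduce
  I7: { [X → T S .] }  — reduce
  I8: { [S → d .] }  — reduce
  I9: { [L → . d], [S → f . L S] }  — shift
  I10: { [S → . d], [S → . f L S], [S → f L . S] }  — shift
  I11: { [S → f L S .] }  — reduce

No state contains both a complete item and a shift item.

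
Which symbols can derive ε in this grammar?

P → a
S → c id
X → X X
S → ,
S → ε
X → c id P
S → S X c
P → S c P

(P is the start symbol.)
{ 'S' }

ε-productions: S → ε
So S is immediately nullable.
No further non-terminal can be added: every production for the remaining non-terminals contains a terminal or a non-nullable non-terminal.
Nullable = { 'S' }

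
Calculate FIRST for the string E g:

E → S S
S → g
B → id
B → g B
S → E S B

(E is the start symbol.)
FIRST sets of the non-terminals involved (from the grammar, by fixed-point iteration):
  FIRST(E) = { 'g' }

To compute FIRST(E g), process the symbols left to right:
Symbol E is a non-terminal. Add FIRST(E) \ {ε} = { 'g' }
E is not nullable (ε ∉ FIRST(E)), so stop here.
FIRST(E g) = { 'g' }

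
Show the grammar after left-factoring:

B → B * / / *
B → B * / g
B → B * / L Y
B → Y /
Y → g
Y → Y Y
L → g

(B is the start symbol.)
B → B * / B'
B' → / *
B' → g
B' → L Y
B → Y /
Y → g
Y → Y Y
L → g

Left-factoring transforms A → αβ₁ | αβ₂ into A → αA' and A' → β₁ | β₂
(α is the longest common prefix among the alternatives). Repeat until
no nonterminal has two alternatives with a common prefix.

Round 1: B has alternatives sharing prefix 'B * /'. Introduce B': B → B * / B'
  Add: B' → / *
  Add: B' → g
  Add: B' → L Y

No remaining common prefixes — done.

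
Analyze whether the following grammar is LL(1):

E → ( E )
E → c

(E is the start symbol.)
A grammar is LL(1) if for each non-terminal N with multiple productions, the predict sets of those productions are pairwise disjoint, where PREDICT(N → α) = (FIRST(α) \ {ε}) ∪ (FOLLOW(N) if α ⇒* ε).

For E:
  PREDICT(E → '(' E ')') = { '(' }
  PREDICT(E → c) = { 'c' }

All predict sets are disjoint. The grammar IS LL(1).

Answer: Yes, the grammar is LL(1).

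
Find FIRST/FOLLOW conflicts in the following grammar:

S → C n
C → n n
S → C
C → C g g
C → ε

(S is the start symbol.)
Yes. C → n n with FOLLOW(C) on { 'n' }; C → C g g with FOLLOW(C) on { 'g', 'n' }

Nullable non-terminals: C, S.
FIRST sets used below: FIRST(C) = { 'g', 'n', ε }

C: nullable alternative(s) C → ε; FOLLOW(C) = { $, 'g', 'n' }
  C → n n: FIRST \ {ε} = { 'n' } — overlaps FOLLOW(C) on { 'n' }: CONFLICT
  C → C g g: FIRST \ {ε} = { 'g', 'n' } — overlaps FOLLOW(C) on { 'g', 'n' }: CONFLICT
  C → ε: FIRST \ {ε} = { } — this is the only nullable alternative, skip

S: nullable alternative(s) S → C; FOLLOW(S) = { $ }
  S → C n: FIRST \ {ε} = { 'g', 'n' } — disjoint from FOLLOW(S)
  S → C: FIRST \ {ε} = { 'g', 'n' } — this is the only nullable alternative, skip

So the grammar has 2 FIRST/FOLLOW conflicts (marked CONFLICT above).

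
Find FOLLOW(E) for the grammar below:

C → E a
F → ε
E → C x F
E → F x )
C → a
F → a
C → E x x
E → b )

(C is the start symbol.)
{ 'a', 'x' }

In C → E a: E is followed by a, add FIRST(a) \ {ε} = { 'a' }
In C → E x x: E is followed by x x, add FIRST(x x) \ {ε} = { 'x' }

Taking the union: FOLLOW(E) = { 'a', 'x' }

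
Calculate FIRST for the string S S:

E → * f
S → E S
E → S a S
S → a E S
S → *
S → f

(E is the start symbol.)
{ '*', 'a', 'f' }

FIRST sets of the non-terminals involved (from the grammar, by fixed-point iteration):
  FIRST(S) = { '*', 'a', 'f' }

To compute FIRST(S S), process the symbols left to right:
Symbol S is a non-terminal. Add FIRST(S) \ {ε} = { '*', 'a', 'f' }
S is not nullable (ε ∉ FIRST(S)), so stop here.
FIRST(S S) = { '*', 'a', 'f' }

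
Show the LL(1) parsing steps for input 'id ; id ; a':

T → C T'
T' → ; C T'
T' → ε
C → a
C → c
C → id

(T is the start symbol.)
LL(1) parsing maintains a stack (initially the start symbol over $) and the input. At each step: if the stack top is a terminal, match it against the current input token; if it is a non-terminal N, replace it with the RHS of M[N, lookahead] (the unique production whose predict set contains the lookahead).

Stack is shown with the top on the left.

Stack     Input          Action
-------------------------------
T $       id ; id ; a $  output T → C T'
C T' $    id ; id ; a $  output C → id
id T' $   id ; id ; a $  match 'id'
T' $      ; id ; a $     output T' → ; C T'
; C T' $  ; id ; a $     match ';'
C T' $    id ; a $       output C → id
id T' $   id ; a $       match 'id'
T' $      ; a $          output T' → ; C T'
; C T' $  ; a $          match ';'
C T' $    a $            output C → a
a T' $    a $            match 'a'
T' $      $              output T' → ε
$         $              accept

The string is accepted.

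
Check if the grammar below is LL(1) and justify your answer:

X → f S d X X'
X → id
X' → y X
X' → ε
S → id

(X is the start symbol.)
No. Predict set conflict for X': { 'y' }

Relevant sets:
  FOLLOW(X') = { $, 'y' }

For X:
  PREDICT(X → f S d X X') = { 'f' }
  PREDICT(X → id) = { 'id' }
For X':
  PREDICT(X' → y X) = { 'y' }
  PREDICT(X' → ε) = { $, 'y' }
S has a single production, so nothing to check there.

Conflict found: Predict set conflict for X': { 'y' }
The grammar is NOT LL(1).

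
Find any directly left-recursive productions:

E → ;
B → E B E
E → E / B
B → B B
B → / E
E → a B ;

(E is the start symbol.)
E → ;: starts with ';'
B → E B E: starts with E
E → E / B: LEFT RECURSIVE (starts with E)
B → B B: LEFT RECURSIVE (starts with B)
B → / E: starts with '/'
E → a B ;: starts with a

The grammar has direct left recursion on: E, B.

Answer: Yes, E, B are left-recursive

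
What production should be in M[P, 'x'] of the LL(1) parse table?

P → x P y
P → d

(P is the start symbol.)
P → x P y

To find M[P, 'x'], we find productions for P where 'x' is in the predict set (PREDICT(N → α) = (FIRST(α) \ {ε}) ∪ (FOLLOW(N) if α ⇒* ε)).

P → x P y: PREDICT = { 'x' }
  'x' is in predict set, so this production goes in M[P, 'x']
P → d: PREDICT = { 'd' }

M[P, 'x'] = P → x P y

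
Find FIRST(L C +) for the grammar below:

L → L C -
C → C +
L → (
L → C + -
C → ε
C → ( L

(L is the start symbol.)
{ '(', '+' }

FIRST sets of the non-terminals involved (from the grammar, by fixed-point iteration):
  FIRST(L) = { '(', '+' }

To compute FIRST(L C +), process the symbols left to right:
Symbol L is a non-terminal. Add FIRST(L) \ {ε} = { '(', '+' }
L is not nullable (ε ∉ FIRST(L)), so stop here.
FIRST(L C +) = { '(', '+' }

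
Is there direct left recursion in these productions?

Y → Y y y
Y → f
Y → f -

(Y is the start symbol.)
Direct left recursion occurs when N → N α for some non-terminal N (the right-hand side begins with the left-hand side itself).

Y → Y y y: LEFT RECURSIVE (starts with Y)
Y → f: starts with f
Y → f -: starts with f

The grammar has direct left recursion on: Y.

Answer: Yes, Y is left-recursive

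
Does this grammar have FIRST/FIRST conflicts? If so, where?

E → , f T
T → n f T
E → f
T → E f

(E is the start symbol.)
No FIRST/FIRST conflicts.

A FIRST/FIRST conflict occurs when two productions N → α and N → β for the same non-terminal have FIRST(α) ∩ FIRST(β) ≠ ∅ (with ε ∈ FIRST of a nullable right-hand side, so two nullable alternatives also conflict).

FIRST sets of the non-terminals at (or reachable through a nullable prefix from) the front of some alternative:
  FIRST(E) = { ',', 'f' }

Productions for E:
  E → , f T: FIRST = { ',' }
  E → f: FIRST = { 'f' }
Productions for T:
  T → n f T: FIRST = { 'n' }
  T → E f: FIRST = { ',', 'f' }

All alternatives of each non-terminal have pairwise disjoint FIRST sets.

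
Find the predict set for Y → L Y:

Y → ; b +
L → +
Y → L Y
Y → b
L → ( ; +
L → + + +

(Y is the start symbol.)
PREDICT(Y → L Y) = (FIRST(RHS) \ {ε}) ∪ (FOLLOW(Y) if ε ∈ FIRST(RHS), i.e. RHS ⇒* ε)
FIRST(L) = { '(', '+' }
FIRST(L Y) = { '(', '+' }
ε ∉ FIRST(L Y), so FOLLOW(Y) is not added.
PREDICT(Y → L Y) = { '(', '+' }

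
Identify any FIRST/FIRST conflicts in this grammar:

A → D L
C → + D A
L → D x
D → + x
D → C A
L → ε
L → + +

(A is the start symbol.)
Yes. L → D x / L → '+' '+' on { '+' }; D → '+' x / D → C A on { '+' }

FIRST sets of the non-terminals at (or reachable through a nullable prefix from) the front of some alternative:
  FIRST(D) = { '+' }
  FIRST(C) = { '+' }

Productions for L:
  L → D x: FIRST = { '+' }
  L → ε: FIRST = { ε }
  L → + +: FIRST = { '+' }
Productions for D:
  D → + x: FIRST = { '+' }
  D → C A: FIRST = { '+' }
A, C have only one production, so no FIRST/FIRST conflict is possible there.

Conflict for L: L → D x and L → + +
  Overlap: { '+' }
Conflict for D: D → + x and D → C A
  Overlap: { '+' }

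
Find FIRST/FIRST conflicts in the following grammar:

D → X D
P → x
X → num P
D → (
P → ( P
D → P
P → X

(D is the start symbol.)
A FIRST/FIRST conflict occurs when two productions N → α and N → β for the same non-terminal have FIRST(α) ∩ FIRST(β) ≠ ∅ (with ε ∈ FIRST of a nullable right-hand side, so two nullable alternatives also conflict).

FIRST sets of the non-terminals at (or reachable through a nullable prefix from) the front of some alternative:
  FIRST(X) = { 'num' }
  FIRST(P) = { '(', 'num', 'x' }

Productions for D:
  D → X D: FIRST = { 'num' }
  D → (: FIRST = { '(' }
  D → P: FIRST = { '(', 'num', 'x' }
Productions for P:
  P → x: FIRST = { 'x' }
  P → ( P: FIRST = { '(' }
  P → X: FIRST = { 'num' }
X has only one production, so no FIRST/FIRST conflict is possible there.

Conflict for D: D → X D and D → P
  Overlap: { 'num' }
Conflict for D: D → ( and D → P
  Overlap: { '(' }

Answer: Yes. D → X D / D → P on { 'num' }; D → '(' / D → P on { '(' }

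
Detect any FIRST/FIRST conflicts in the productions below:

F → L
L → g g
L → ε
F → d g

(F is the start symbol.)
A FIRST/FIRST conflict occurs when two productions N → α and N → β for the same non-terminal have FIRST(α) ∩ FIRST(β) ≠ ∅ (with ε ∈ FIRST of a nullable right-hand side, so two nullable alternatives also conflict).

FIRST sets of the non-terminals at (or reachable through a nullable prefix from) the front of some alternative:
  FIRST(L) = { 'g', ε }

Productions for F:
  F → L: FIRST = { 'g', ε }
  F → d g: FIRST = { 'd' }
Productions for L:
  L → g g: FIRST = { 'g' }
  L → ε: FIRST = { ε }

All alternatives of each non-terminal have pairwise disjoint FIRST sets.

Answer: No FIRST/FIRST conflicts.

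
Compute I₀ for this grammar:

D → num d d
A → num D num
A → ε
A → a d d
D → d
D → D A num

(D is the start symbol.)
First, augment the grammar with D' → D
I₀ = CLOSURE({ [D' → . D] }):
  [D' → . D] has the dot before D: add [D → . num d d], [D → . d], [D → . D A num]
No further items can be added.

I₀ = { [D → . D A num], [D → . d], [D → . num d d], [D' → . D] }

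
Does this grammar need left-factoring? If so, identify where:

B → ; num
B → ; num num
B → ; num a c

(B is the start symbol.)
Left-factoring is needed when two productions for the same non-terminal
share a common prefix on the right-hand side.

Productions for B:
  B → ; num
  B → ; num num
  B → ; num a c

Found common prefix '; num' in productions for B

Answer: Yes, B has productions with common prefix '; num'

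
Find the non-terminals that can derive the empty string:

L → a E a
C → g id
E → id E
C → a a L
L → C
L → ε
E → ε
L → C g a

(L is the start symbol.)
{ 'E', 'L' }

A non-terminal is nullable if it can derive ε (the empty string): either it has an ε-production, or it has a production whose right-hand side consists entirely of nullable non-terminals.

ε-productions: L → ε, E → ε
So L, E are immediately nullable.
No further non-terminal can be added: every production for the remaining non-terminals contains a terminal or a non-nullable non-terminal.
Nullable = { 'E', 'L' }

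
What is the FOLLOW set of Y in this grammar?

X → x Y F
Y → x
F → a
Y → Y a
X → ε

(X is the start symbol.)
{ 'a' }

In X → x Y F: Y is followed by F, add FIRST(F) \ {ε} = { 'a' }
In Y → Y a: Y is followed by a, add FIRST(a) \ {ε} = { 'a' }

Taking the union: FOLLOW(Y) = { 'a' }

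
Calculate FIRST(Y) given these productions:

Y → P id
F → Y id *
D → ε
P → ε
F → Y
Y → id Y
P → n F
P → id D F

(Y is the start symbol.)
To compute FIRST(Y), examine every production with Y on the left-hand side, reading each right-hand side left to right until a non-nullable symbol is reached.

FIRST sets of the other non-terminals involved (by the same procedure, iterated to a fixed point):
  FIRST(P) = { 'id', 'n', ε }

From Y → P id:
  - P is a non-terminal: add FIRST(P) \ {ε} = { 'id', 'n' }
    P is nullable, so continue to the next symbol
  - id is a terminal: add 'id' and stop
From Y → id Y:
  - id is a terminal: add 'id' and stop

Collecting: FIRST(Y) = { 'id', 'n' }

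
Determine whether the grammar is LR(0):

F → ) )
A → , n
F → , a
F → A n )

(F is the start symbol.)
Yes, the grammar is LR(0)

A grammar is LR(0) if no state in the canonical LR(0) collection has:
  - both a shift item (dot before a terminal) and a complete item (shift-reduce conflict), or
  - two or more complete items (reduce-reduce conflict; the accept item [F' → F .] counts as a complete item here).

Augment with F' → F and build the canonical LR(0) collection (I0 = CLOSURE({[F' → . F]}), then GOTO on every symbol after a dot until no new states appear). It has 10 states:
  I0: { [A → . , n], [F → . ) )], [F → . , a], [F → . A n )], [F' → . F] }  — shift
  I1: { [F → ) . )] }  — shift
  I2: { [A → , . n], [F → , . a] }  — shift
  I3: { [F → A . n )] }  — shift
  I4: { [F' → F .] }  — accept
  I5: { [F → A n . )] }  — shift
  I6: { [F → A n ) .] }  — reduce
  I7: { [F → , a .] }  — reduce
  I8: { [A → , n .] }  — reduce
  I9: { [F → ) ) .] }  — reduce

Every state is either a pure shift/goto state or contains exactly one complete item and nothing to shift — no conflicts. The grammar is LR(0).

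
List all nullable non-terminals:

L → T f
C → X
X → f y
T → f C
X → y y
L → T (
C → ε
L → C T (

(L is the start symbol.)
{ 'C' }

A non-terminal is nullable if it can derive ε (the empty string): either it has an ε-production, or it has a production whose right-hand side consists entirely of nullable non-terminals.

ε-productions: C → ε
So C is immediately nullable.
No further non-terminal can be added: every production for the remaining non-terminals contains a terminal or a non-nullable non-terminal.
Nullable = { 'C' }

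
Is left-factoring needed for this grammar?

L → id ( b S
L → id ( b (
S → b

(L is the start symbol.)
Yes, L has productions with common prefix 'id ( b'

Left-factoring is needed when two productions for the same non-terminal
share a common prefix on the right-hand side.

Productions for L:
  L → id ( b S
  L → id ( b (

Found common prefix 'id ( b' in productions for L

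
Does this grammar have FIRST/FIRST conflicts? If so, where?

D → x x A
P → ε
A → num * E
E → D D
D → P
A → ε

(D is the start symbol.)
A FIRST/FIRST conflict occurs when two productions N → α and N → β for the same non-terminal have FIRST(α) ∩ FIRST(β) ≠ ∅ (with ε ∈ FIRST of a nullable right-hand side, so two nullable alternatives also conflict).

FIRST sets of the non-terminals at (or reachable through a nullable prefix from) the front of some alternative:
  FIRST(P) = { ε }

Productions for D:
  D → x x A: FIRST = { 'x' }
  D → P: FIRST = { ε }
Productions for A:
  A → num * E: FIRST = { 'num' }
  A → ε: FIRST = { ε }
P, E have only one production, so no FIRST/FIRST conflict is possible there.

All alternatives of each non-terminal have pairwise disjoint FIRST sets.

Answer: No FIRST/FIRST conflicts.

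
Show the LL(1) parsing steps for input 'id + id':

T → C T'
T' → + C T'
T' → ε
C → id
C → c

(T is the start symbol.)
Stack is shown with the top on the left.

Stack     Input      Action
---------------------------
T $       id + id $  output T → C T'
C T' $    id + id $  output C → id
id T' $   id + id $  match 'id'
T' $      + id $     output T' → + C T'
+ C T' $  + id $     match '+'
C T' $    id $       output C → id
id T' $   id $       match 'id'
T' $      $          output T' → ε
$         $          accept

The string is accepted.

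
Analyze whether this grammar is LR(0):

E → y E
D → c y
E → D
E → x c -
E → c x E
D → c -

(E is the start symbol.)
Yes, the grammar is LR(0)

Augment with E' → E and build the canonical LR(0) collection (I0 = CLOSURE({[E' → . E]}), then GOTO on every symbol after a dot until no new states appear). It has 13 states:
  I0: { [D → . c -], [D → . c y], [E → . D], [E → . c x E], [E → . x c -], [E → . y E], [E' → . E] }  — shift
  I1: { [E → D .] }  — reduce
  I2: { [E' → E .] }  — accept
  I3: { [D → c . -], [D → c . y], [E → c . x E] }  — shift
  I4: { [E → x . c -] }  — shift
  I5: { [D → . c -], [D → . c y], [E → . D], [E → . c x E], [E → . x c -], [E → . y E], [E → y . E] }  — shift
  I6: { [E → y E .] }  — reduce
  I7: { [E → x c . -] }  — shift
  I8: { [E → x c - .] }  — reduce
  I9: { [D → c - .] }  — reduce
  I10: { [D → . c -], [D → . c y], [E → . D], [E → . c x E], [E → . x c -], [E → . y E], [E → c x . E] }  — shift
  I11: { [D → c y .] }  — reduce
  I12: { [E → c x E .] }  — reduce

Every state is either a pure shift/goto state or contains exactly one complete item and nothing to shift — no conflicts. The grammar is LR(0).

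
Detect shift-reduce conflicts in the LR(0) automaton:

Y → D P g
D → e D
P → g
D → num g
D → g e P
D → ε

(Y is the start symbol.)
A shift-reduce conflict occurs when an LR(0) state has both:
  - a complete (reduce) item [A → α .] (dot at the end), and
  - a shift item [B → β . c γ] (dot before a terminal).

Augment with Y' → Y and build the canonical LR(0) collection (I0 = CLOSURE({[Y' → . Y]}), then GOTO on every symbol after a dot until no new states appear). It has 13 states:
  I0: { [D → . e D], [D → . g e P], [D → . num g], [D → .], [Y → . D P g], [Y' → . Y] }  — shift, reduce
  I1: { [P → . g], [Y → D . P g] }  — shift
  I2: { [Y' → Y .] }  — accept
  I3: { [D → . e D], [D → . g e P], [D → . num g], [D → .], [D → e . D] }  — shift, reduce
  I4: { [D → g . e P] }  — shift
  I5: { [D → num . g] }  — shift
  I6: { [D → num g .] }  — reduce
  I7: { [D → g e . P], [P → . g] }  — shift
  I8: { [D → g e P .] }  — reduce
  I9: { [P → g .] }  — reduce
  I10: { [D → e D .] }  — reduce
  I11: { [Y → D P . g] }  — shift
  I12: { [Y → D P g .] }  — reduce

I0 contains reduce item [D → .] and shift items [D → . e D], [D → . g e P], [D → . num g] — shift-reduce conflict.
I3 contains reduce item [D → .] and shift items [D → . e D], [D → . g e P], [D → . num g] — shift-reduce conflict.

Answer: Yes — I0: [D → .] vs [D → . e D]; I3: [D → .] vs [D → . e D]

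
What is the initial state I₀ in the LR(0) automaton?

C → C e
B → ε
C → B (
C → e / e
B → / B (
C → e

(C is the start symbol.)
{ [B → . / B (], [B → .], [C → . B (], [C → . C e], [C → . e / e], [C → . e], [C' → . C] }

First, augment the grammar with C' → C
I₀ = CLOSURE({ [C' → . C] }):
  [C' → . C] has the dot before C: add [C → . C e], [C → . B (], [C → . e / e], [C → . e]
  [C → . B (] has the dot before B: add [B → .], [B → . / B (]
No further items can be added.

I₀ = { [B → . / B (], [B → .], [C → . B (], [C → . C e], [C → . e / e], [C → . e], [C' → . C] }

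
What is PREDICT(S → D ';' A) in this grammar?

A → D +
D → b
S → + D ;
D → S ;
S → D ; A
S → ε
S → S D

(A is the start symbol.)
PREDICT(S → D ';' A) = (FIRST(RHS) \ {ε}) ∪ (FOLLOW(S) if ε ∈ FIRST(RHS), i.e. RHS ⇒* ε)
FIRST(D) = { '+', ';', 'b' }
FIRST(D ';' A) = { '+', ';', 'b' }
ε ∉ FIRST(D ';' A), so FOLLOW(S) is not added.
PREDICT(S → D ';' A) = { '+', ';', 'b' }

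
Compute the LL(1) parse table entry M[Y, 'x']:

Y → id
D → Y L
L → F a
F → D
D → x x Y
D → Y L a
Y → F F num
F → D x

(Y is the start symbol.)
Y → F F num

To find M[Y, 'x'], we find productions for Y where 'x' is in the predict set (PREDICT(N → α) = (FIRST(α) \ {ε}) ∪ (FOLLOW(N) if α ⇒* ε)).

Relevant sets:
  FIRST(F) = { 'id', 'x' }

Y → id: PREDICT = { 'id' }
Y → F F num: PREDICT = { 'id', 'x' }
  'x' is in predict set, so this production goes in M[Y, 'x']

M[Y, 'x'] = Y → F F num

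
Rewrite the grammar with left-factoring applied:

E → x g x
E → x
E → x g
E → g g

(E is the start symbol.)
Left-factoring transforms A → αβ₁ | αβ₂ into A → αA' and A' → β₁ | β₂
(α is the longest common prefix among the alternatives). Repeat until
no nonterminal has two alternatives with a common prefix.

Round 1: E has alternatives sharing prefix 'x'. Introduce E': E → x E'
  Add: E' → g x
  Add: E' → ε
  Add: E' → g

Round 2: E' has alternatives sharing prefix 'g'. Introduce E'': E' → g E''
  Add: E'' → x
  Add: E'' → ε

No remaining common prefixes — done.

Resulting grammar:
E → x E'
E' → g E''
E'' → x
E'' → ε
E' → ε
E → g g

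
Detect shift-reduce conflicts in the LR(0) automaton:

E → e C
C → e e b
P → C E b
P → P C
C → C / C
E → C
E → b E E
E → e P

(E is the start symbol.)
Yes — I1: [E → C .] vs [C → C . / C]; I5: [E → e C .] vs [C → C . / C]; I6: [E → e P .] vs [C → . e e b]; I10: [P → P C .] vs [C → C . / C]; I13: [C → C / C .] vs [C → C . / C]

Augment with E' → E and build the canonical LR(0) collection (I0 = CLOSURE({[E' → . E]}), then GOTO on every symbol after a dot until no new states appear). It has 18 states:
  I0: { [C → . C / C], [C → . e e b], [E → . C], [E → . b E E], [E → . e C], [E → . e P], [E' → . E] }  — shift
  I1: { [C → C . / C], [E → C .] }  — shift, reduce
  I2: { [E' → E .] }  — accept
  I3: { [C → . C / C], [C → . e e b], [E → . C], [E → . b E E], [E → . e C], [E → . e P], [E → b . E E] }  — shift
  I4: { [C → . C / C], [C → . e e b], [C → e . e b], [E → e . C], [E → e . P], [P → . C E b], [P → . P C] }  — shift
  I5: { [C → . C / C], [C → . e e b], [C → C . / C], [E → . C], [E → . b E E], [E → . e C], [E → . e P], [E → e C .], [P → C . E b] }  — shift, reduce
  I6: { [C → . C / C], [C → . e e b], [E → e P .], [P → P . C] }  — shift, reduce
  I7: { [C → e . e b], [C → e e . b] }  — shift
  I8: { [C → e e b .] }  — reduce
  I9: { [C → e e . b] }  — shift
  I10: { [C → C . / C], [P → P C .] }  — shift, reduce
  I11: { [C → e . e b] }  — shift
  I12: { [C → . C / C], [C → . e e b], [C → C / . C] }  — shift
  I13: { [C → C . / C], [C → C / C .] }  — shift, reduce
  I14: { [P → C E . b] }  — shift
  I15: { [P → C E b .] }  — reduce
  I16: { [C → . C / C], [C → . e e b], [E → . C], [E → . b E E], [E → . e C], [E → . e P], [E → b E . E] }  — shift
  I17: { [E → b E E .] }  — reduce

I1 contains reduce item [E → C .] and shift item [C → C . / C] — shift-reduce conflict.
I5 contains reduce item [E → e C .] and shift items [C → C . / C], [C → . e e b], [E → . b E E], [E → . e C], [E → . e P] — shift-reduce conflict.
I6 contains reduce item [E → e P .] and shift item [C → . e e b] — shift-reduce conflict.
I10 contains reduce item [P → P C .] and shift item [C → C . / C] — shift-reduce conflict.
I13 contains reduce item [C → C / C .] and shift item [C → C . / C] — shift-reduce conflict.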